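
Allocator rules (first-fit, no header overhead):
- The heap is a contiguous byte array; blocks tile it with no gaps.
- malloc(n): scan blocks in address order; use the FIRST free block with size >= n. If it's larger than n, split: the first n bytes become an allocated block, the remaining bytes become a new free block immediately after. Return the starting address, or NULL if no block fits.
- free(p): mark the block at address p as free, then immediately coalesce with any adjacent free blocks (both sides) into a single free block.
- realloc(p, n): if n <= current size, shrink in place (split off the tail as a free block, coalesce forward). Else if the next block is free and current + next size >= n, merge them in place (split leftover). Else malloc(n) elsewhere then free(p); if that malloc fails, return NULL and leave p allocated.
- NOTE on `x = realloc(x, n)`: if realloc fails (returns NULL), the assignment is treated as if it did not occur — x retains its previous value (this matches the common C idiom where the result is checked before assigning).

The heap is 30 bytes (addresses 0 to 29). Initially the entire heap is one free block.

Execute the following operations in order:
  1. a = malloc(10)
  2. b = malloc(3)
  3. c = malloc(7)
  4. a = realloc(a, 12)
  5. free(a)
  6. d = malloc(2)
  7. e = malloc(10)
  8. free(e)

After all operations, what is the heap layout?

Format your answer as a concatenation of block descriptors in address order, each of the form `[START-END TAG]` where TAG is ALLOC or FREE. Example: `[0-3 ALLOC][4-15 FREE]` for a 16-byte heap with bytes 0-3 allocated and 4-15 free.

Answer: [0-1 ALLOC][2-9 FREE][10-12 ALLOC][13-19 ALLOC][20-29 FREE]

Derivation:
Op 1: a = malloc(10) -> a = 0; heap: [0-9 ALLOC][10-29 FREE]
Op 2: b = malloc(3) -> b = 10; heap: [0-9 ALLOC][10-12 ALLOC][13-29 FREE]
Op 3: c = malloc(7) -> c = 13; heap: [0-9 ALLOC][10-12 ALLOC][13-19 ALLOC][20-29 FREE]
Op 4: a = realloc(a, 12) -> NULL (a unchanged); heap: [0-9 ALLOC][10-12 ALLOC][13-19 ALLOC][20-29 FREE]
Op 5: free(a) -> (freed a); heap: [0-9 FREE][10-12 ALLOC][13-19 ALLOC][20-29 FREE]
Op 6: d = malloc(2) -> d = 0; heap: [0-1 ALLOC][2-9 FREE][10-12 ALLOC][13-19 ALLOC][20-29 FREE]
Op 7: e = malloc(10) -> e = 20; heap: [0-1 ALLOC][2-9 FREE][10-12 ALLOC][13-19 ALLOC][20-29 ALLOC]
Op 8: free(e) -> (freed e); heap: [0-1 ALLOC][2-9 FREE][10-12 ALLOC][13-19 ALLOC][20-29 FREE]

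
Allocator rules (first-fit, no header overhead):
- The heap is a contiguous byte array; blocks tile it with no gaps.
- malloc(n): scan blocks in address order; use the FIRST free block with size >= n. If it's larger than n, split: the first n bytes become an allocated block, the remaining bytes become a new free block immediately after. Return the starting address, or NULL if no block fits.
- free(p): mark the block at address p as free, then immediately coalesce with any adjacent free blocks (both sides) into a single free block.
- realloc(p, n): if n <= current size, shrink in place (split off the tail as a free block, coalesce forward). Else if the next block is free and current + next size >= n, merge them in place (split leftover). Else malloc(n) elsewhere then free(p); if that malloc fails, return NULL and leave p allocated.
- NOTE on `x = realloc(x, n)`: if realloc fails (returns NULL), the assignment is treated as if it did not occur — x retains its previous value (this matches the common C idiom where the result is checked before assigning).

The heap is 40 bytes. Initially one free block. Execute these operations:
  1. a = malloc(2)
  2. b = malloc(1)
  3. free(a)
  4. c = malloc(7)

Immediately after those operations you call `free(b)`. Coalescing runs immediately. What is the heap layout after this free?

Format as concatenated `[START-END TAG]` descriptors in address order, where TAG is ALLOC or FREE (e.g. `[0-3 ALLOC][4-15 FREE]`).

Op 1: a = malloc(2) -> a = 0; heap: [0-1 ALLOC][2-39 FREE]
Op 2: b = malloc(1) -> b = 2; heap: [0-1 ALLOC][2-2 ALLOC][3-39 FREE]
Op 3: free(a) -> (freed a); heap: [0-1 FREE][2-2 ALLOC][3-39 FREE]
Op 4: c = malloc(7) -> c = 3; heap: [0-1 FREE][2-2 ALLOC][3-9 ALLOC][10-39 FREE]
free(b): b = 2 -> block [2-2 ALLOC]; mark free, coalesce with adjacent free neighbors -> [0-2 FREE][3-9 ALLOC][10-39 FREE]

Answer: [0-2 FREE][3-9 ALLOC][10-39 FREE]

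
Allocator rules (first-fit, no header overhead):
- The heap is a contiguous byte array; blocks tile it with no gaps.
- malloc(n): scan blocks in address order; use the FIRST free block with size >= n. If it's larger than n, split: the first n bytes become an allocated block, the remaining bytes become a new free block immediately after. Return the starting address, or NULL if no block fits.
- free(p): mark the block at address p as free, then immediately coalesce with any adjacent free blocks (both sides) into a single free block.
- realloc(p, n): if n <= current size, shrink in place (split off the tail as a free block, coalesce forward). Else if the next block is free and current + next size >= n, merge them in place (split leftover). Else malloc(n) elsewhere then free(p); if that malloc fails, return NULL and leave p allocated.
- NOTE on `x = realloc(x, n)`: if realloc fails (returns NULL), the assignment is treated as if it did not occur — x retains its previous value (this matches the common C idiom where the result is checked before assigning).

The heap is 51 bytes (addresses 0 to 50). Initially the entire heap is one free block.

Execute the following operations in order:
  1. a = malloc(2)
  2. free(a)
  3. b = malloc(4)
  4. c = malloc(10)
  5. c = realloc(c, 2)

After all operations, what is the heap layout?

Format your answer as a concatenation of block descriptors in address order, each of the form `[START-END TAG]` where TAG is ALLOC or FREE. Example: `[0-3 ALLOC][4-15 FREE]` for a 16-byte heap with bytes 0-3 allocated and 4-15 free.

Answer: [0-3 ALLOC][4-5 ALLOC][6-50 FREE]

Derivation:
Op 1: a = malloc(2) -> a = 0; heap: [0-1 ALLOC][2-50 FREE]
Op 2: free(a) -> (freed a); heap: [0-50 FREE]
Op 3: b = malloc(4) -> b = 0; heap: [0-3 ALLOC][4-50 FREE]
Op 4: c = malloc(10) -> c = 4; heap: [0-3 ALLOC][4-13 ALLOC][14-50 FREE]
Op 5: c = realloc(c, 2) -> c = 4; heap: [0-3 ALLOC][4-5 ALLOC][6-50 FREE]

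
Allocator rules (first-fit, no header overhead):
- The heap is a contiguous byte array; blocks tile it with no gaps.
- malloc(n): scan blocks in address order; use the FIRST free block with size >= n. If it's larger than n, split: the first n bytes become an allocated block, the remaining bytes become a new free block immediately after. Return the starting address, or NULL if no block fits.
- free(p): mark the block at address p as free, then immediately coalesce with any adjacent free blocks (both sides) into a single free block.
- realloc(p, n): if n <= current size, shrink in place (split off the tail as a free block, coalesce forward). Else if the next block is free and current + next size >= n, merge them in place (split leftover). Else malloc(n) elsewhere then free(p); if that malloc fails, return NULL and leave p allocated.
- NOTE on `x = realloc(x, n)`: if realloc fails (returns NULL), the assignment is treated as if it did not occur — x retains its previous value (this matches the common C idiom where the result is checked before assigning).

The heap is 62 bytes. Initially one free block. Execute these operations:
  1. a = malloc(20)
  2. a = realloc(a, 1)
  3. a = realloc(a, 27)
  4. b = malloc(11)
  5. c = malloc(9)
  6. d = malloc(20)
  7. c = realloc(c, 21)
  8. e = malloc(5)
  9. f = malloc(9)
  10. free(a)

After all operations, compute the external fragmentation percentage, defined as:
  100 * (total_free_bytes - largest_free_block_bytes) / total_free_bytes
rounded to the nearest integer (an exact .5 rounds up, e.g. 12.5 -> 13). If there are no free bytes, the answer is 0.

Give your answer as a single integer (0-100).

Op 1: a = malloc(20) -> a = 0; heap: [0-19 ALLOC][20-61 FREE]
Op 2: a = realloc(a, 1) -> a = 0; heap: [0-0 ALLOC][1-61 FREE]
Op 3: a = realloc(a, 27) -> a = 0; heap: [0-26 ALLOC][27-61 FREE]
Op 4: b = malloc(11) -> b = 27; heap: [0-26 ALLOC][27-37 ALLOC][38-61 FREE]
Op 5: c = malloc(9) -> c = 38; heap: [0-26 ALLOC][27-37 ALLOC][38-46 ALLOC][47-61 FREE]
Op 6: d = malloc(20) -> d = NULL; heap: [0-26 ALLOC][27-37 ALLOC][38-46 ALLOC][47-61 FREE]
Op 7: c = realloc(c, 21) -> c = 38; heap: [0-26 ALLOC][27-37 ALLOC][38-58 ALLOC][59-61 FREE]
Op 8: e = malloc(5) -> e = NULL; heap: [0-26 ALLOC][27-37 ALLOC][38-58 ALLOC][59-61 FREE]
Op 9: f = malloc(9) -> f = NULL; heap: [0-26 ALLOC][27-37 ALLOC][38-58 ALLOC][59-61 FREE]
Op 10: free(a) -> (freed a); heap: [0-26 FREE][27-37 ALLOC][38-58 ALLOC][59-61 FREE]
Free blocks: [27 3] total_free=30 largest=27 -> 100*(30-27)/30 = 300/30 = 10

Answer: 10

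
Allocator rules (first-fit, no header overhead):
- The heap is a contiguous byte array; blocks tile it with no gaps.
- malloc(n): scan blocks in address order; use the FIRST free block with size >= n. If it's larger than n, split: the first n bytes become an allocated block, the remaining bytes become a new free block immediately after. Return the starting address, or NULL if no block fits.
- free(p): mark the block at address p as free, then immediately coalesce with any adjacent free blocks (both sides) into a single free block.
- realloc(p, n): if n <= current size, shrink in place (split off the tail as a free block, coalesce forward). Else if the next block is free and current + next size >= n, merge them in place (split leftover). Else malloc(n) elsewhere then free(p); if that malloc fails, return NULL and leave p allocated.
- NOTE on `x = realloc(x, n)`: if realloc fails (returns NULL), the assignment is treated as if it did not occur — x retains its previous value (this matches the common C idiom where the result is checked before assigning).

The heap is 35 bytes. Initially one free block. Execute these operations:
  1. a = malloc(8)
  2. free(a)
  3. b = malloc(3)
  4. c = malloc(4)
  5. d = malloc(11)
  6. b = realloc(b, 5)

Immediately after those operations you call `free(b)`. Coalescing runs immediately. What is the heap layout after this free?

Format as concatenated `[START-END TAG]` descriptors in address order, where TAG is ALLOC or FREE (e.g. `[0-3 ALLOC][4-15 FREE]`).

Answer: [0-2 FREE][3-6 ALLOC][7-17 ALLOC][18-34 FREE]

Derivation:
Op 1: a = malloc(8) -> a = 0; heap: [0-7 ALLOC][8-34 FREE]
Op 2: free(a) -> (freed a); heap: [0-34 FREE]
Op 3: b = malloc(3) -> b = 0; heap: [0-2 ALLOC][3-34 FREE]
Op 4: c = malloc(4) -> c = 3; heap: [0-2 ALLOC][3-6 ALLOC][7-34 FREE]
Op 5: d = malloc(11) -> d = 7; heap: [0-2 ALLOC][3-6 ALLOC][7-17 ALLOC][18-34 FREE]
Op 6: b = realloc(b, 5) -> b = 18; heap: [0-2 FREE][3-6 ALLOC][7-17 ALLOC][18-22 ALLOC][23-34 FREE]
free(b): b = 18 -> block [18-22 ALLOC]; mark free, coalesce with adjacent free neighbors -> [0-2 FREE][3-6 ALLOC][7-17 ALLOC][18-34 FREE]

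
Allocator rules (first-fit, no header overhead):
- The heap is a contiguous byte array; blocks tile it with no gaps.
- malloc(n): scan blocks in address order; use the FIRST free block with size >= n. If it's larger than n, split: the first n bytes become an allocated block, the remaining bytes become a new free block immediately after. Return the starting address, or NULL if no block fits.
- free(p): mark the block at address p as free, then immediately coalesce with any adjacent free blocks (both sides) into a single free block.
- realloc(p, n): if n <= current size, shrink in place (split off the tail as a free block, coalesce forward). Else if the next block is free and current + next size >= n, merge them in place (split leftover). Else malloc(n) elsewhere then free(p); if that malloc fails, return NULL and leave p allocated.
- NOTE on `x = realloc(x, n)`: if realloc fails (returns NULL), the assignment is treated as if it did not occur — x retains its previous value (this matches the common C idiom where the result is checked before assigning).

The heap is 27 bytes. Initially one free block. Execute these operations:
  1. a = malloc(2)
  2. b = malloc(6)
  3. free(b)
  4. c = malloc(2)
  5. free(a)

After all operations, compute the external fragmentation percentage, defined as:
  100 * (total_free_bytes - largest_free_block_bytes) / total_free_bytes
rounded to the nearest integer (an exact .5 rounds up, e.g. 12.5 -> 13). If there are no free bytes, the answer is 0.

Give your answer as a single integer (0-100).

Answer: 8

Derivation:
Op 1: a = malloc(2) -> a = 0; heap: [0-1 ALLOC][2-26 FREE]
Op 2: b = malloc(6) -> b = 2; heap: [0-1 ALLOC][2-7 ALLOC][8-26 FREE]
Op 3: free(b) -> (freed b); heap: [0-1 ALLOC][2-26 FREE]
Op 4: c = malloc(2) -> c = 2; heap: [0-1 ALLOC][2-3 ALLOC][4-26 FREE]
Op 5: free(a) -> (freed a); heap: [0-1 FREE][2-3 ALLOC][4-26 FREE]
Free blocks: [2 23] total_free=25 largest=23 -> 100*(25-23)/25 = 200/25 = 8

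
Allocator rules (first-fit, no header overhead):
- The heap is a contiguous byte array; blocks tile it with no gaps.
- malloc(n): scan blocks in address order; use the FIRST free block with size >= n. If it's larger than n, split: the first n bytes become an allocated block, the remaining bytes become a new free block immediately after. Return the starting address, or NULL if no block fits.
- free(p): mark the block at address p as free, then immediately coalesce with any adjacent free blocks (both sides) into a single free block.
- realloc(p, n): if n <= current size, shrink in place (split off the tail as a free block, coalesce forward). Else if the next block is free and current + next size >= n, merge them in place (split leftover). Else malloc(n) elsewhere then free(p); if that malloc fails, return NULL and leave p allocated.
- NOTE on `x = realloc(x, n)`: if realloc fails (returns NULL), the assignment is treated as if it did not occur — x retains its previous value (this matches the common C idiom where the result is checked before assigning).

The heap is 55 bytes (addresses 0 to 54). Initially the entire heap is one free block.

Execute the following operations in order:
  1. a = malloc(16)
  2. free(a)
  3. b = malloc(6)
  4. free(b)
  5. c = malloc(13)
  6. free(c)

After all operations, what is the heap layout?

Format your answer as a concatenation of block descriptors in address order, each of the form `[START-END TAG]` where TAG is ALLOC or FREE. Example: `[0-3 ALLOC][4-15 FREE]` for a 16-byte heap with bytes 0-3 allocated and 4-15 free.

Answer: [0-54 FREE]

Derivation:
Op 1: a = malloc(16) -> a = 0; heap: [0-15 ALLOC][16-54 FREE]
Op 2: free(a) -> (freed a); heap: [0-54 FREE]
Op 3: b = malloc(6) -> b = 0; heap: [0-5 ALLOC][6-54 FREE]
Op 4: free(b) -> (freed b); heap: [0-54 FREE]
Op 5: c = malloc(13) -> c = 0; heap: [0-12 ALLOC][13-54 FREE]
Op 6: free(c) -> (freed c); heap: [0-54 FREE]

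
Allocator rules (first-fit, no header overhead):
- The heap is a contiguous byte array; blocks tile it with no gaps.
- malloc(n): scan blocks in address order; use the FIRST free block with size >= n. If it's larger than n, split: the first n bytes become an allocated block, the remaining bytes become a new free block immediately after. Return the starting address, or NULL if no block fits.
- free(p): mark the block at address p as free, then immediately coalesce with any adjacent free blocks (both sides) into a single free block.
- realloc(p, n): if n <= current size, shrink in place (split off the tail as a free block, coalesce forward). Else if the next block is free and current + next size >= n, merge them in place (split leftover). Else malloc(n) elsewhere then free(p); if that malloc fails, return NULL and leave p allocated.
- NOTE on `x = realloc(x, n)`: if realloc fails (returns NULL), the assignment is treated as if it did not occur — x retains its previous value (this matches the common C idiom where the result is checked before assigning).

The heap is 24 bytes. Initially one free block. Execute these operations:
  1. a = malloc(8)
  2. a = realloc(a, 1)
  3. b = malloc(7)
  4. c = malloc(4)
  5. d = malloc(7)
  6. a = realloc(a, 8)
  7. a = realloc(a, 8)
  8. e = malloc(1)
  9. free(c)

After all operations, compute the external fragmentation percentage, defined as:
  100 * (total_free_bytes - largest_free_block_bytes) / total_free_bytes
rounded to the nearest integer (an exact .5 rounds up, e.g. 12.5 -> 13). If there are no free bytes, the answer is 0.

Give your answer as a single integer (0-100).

Op 1: a = malloc(8) -> a = 0; heap: [0-7 ALLOC][8-23 FREE]
Op 2: a = realloc(a, 1) -> a = 0; heap: [0-0 ALLOC][1-23 FREE]
Op 3: b = malloc(7) -> b = 1; heap: [0-0 ALLOC][1-7 ALLOC][8-23 FREE]
Op 4: c = malloc(4) -> c = 8; heap: [0-0 ALLOC][1-7 ALLOC][8-11 ALLOC][12-23 FREE]
Op 5: d = malloc(7) -> d = 12; heap: [0-0 ALLOC][1-7 ALLOC][8-11 ALLOC][12-18 ALLOC][19-23 FREE]
Op 6: a = realloc(a, 8) -> NULL (a unchanged); heap: [0-0 ALLOC][1-7 ALLOC][8-11 ALLOC][12-18 ALLOC][19-23 FREE]
Op 7: a = realloc(a, 8) -> NULL (a unchanged); heap: [0-0 ALLOC][1-7 ALLOC][8-11 ALLOC][12-18 ALLOC][19-23 FREE]
Op 8: e = malloc(1) -> e = 19; heap: [0-0 ALLOC][1-7 ALLOC][8-11 ALLOC][12-18 ALLOC][19-19 ALLOC][20-23 FREE]
Op 9: free(c) -> (freed c); heap: [0-0 ALLOC][1-7 ALLOC][8-11 FREE][12-18 ALLOC][19-19 ALLOC][20-23 FREE]
Free blocks: [4 4] total_free=8 largest=4 -> 100*(8-4)/8 = 400/8 = 50

Answer: 50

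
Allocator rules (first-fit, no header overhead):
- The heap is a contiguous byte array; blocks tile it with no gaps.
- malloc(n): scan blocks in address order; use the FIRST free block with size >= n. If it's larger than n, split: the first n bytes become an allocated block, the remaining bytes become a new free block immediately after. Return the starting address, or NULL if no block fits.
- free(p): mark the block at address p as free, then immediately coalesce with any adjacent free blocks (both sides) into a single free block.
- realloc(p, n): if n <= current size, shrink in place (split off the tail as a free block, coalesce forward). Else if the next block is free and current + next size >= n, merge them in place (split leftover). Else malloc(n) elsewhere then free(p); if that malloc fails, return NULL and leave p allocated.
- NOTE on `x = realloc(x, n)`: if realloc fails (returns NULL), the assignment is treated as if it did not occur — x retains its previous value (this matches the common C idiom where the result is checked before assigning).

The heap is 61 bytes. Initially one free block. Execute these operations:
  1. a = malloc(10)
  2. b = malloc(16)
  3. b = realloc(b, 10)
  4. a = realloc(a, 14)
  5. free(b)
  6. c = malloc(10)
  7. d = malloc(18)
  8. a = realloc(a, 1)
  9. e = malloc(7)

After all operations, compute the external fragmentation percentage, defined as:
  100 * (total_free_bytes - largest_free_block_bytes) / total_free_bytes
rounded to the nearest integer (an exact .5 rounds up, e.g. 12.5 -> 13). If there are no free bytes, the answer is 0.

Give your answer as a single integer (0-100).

Answer: 48

Derivation:
Op 1: a = malloc(10) -> a = 0; heap: [0-9 ALLOC][10-60 FREE]
Op 2: b = malloc(16) -> b = 10; heap: [0-9 ALLOC][10-25 ALLOC][26-60 FREE]
Op 3: b = realloc(b, 10) -> b = 10; heap: [0-9 ALLOC][10-19 ALLOC][20-60 FREE]
Op 4: a = realloc(a, 14) -> a = 20; heap: [0-9 FREE][10-19 ALLOC][20-33 ALLOC][34-60 FREE]
Op 5: free(b) -> (freed b); heap: [0-19 FREE][20-33 ALLOC][34-60 FREE]
Op 6: c = malloc(10) -> c = 0; heap: [0-9 ALLOC][10-19 FREE][20-33 ALLOC][34-60 FREE]
Op 7: d = malloc(18) -> d = 34; heap: [0-9 ALLOC][10-19 FREE][20-33 ALLOC][34-51 ALLOC][52-60 FREE]
Op 8: a = realloc(a, 1) -> a = 20; heap: [0-9 ALLOC][10-19 FREE][20-20 ALLOC][21-33 FREE][34-51 ALLOC][52-60 FREE]
Op 9: e = malloc(7) -> e = 10; heap: [0-9 ALLOC][10-16 ALLOC][17-19 FREE][20-20 ALLOC][21-33 FREE][34-51 ALLOC][52-60 FREE]
Free blocks: [3 13 9] total_free=25 largest=13 -> 100*(25-13)/25 = 1200/25 = 48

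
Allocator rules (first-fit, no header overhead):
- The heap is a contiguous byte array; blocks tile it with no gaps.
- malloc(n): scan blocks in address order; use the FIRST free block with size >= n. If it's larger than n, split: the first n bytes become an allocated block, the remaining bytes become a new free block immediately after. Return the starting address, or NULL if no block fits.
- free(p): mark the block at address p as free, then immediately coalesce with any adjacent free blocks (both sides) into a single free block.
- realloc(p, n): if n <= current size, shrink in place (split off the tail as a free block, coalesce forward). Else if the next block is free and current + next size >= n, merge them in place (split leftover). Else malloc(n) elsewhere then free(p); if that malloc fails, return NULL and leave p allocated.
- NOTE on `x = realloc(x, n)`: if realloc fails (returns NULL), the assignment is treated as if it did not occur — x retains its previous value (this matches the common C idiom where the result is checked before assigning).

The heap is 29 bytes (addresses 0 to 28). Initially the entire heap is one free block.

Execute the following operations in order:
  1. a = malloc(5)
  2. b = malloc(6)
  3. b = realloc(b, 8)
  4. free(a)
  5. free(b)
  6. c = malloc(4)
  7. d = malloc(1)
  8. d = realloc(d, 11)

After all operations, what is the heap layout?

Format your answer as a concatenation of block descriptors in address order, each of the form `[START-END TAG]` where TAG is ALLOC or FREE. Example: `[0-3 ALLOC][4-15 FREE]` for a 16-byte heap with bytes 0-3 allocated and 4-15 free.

Op 1: a = malloc(5) -> a = 0; heap: [0-4 ALLOC][5-28 FREE]
Op 2: b = malloc(6) -> b = 5; heap: [0-4 ALLOC][5-10 ALLOC][11-28 FREE]
Op 3: b = realloc(b, 8) -> b = 5; heap: [0-4 ALLOC][5-12 ALLOC][13-28 FREE]
Op 4: free(a) -> (freed a); heap: [0-4 FREE][5-12 ALLOC][13-28 FREE]
Op 5: free(b) -> (freed b); heap: [0-28 FREE]
Op 6: c = malloc(4) -> c = 0; heap: [0-3 ALLOC][4-28 FREE]
Op 7: d = malloc(1) -> d = 4; heap: [0-3 ALLOC][4-4 ALLOC][5-28 FREE]
Op 8: d = realloc(d, 11) -> d = 4; heap: [0-3 ALLOC][4-14 ALLOC][15-28 FREE]

Answer: [0-3 ALLOC][4-14 ALLOC][15-28 FREE]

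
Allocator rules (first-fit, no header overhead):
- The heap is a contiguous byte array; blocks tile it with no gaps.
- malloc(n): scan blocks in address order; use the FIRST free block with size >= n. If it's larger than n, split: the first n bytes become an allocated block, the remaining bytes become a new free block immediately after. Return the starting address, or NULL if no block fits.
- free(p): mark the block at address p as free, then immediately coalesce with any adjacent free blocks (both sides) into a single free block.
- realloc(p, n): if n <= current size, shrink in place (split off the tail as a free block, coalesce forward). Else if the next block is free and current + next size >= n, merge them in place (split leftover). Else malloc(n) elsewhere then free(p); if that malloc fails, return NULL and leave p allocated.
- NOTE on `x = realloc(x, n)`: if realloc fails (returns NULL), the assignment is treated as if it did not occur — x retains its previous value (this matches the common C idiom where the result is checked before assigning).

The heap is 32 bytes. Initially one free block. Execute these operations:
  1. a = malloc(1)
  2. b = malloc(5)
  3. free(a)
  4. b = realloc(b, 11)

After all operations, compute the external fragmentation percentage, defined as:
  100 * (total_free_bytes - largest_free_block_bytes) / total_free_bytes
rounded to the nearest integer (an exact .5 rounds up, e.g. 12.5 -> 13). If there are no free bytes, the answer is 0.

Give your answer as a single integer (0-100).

Op 1: a = malloc(1) -> a = 0; heap: [0-0 ALLOC][1-31 FREE]
Op 2: b = malloc(5) -> b = 1; heap: [0-0 ALLOC][1-5 ALLOC][6-31 FREE]
Op 3: free(a) -> (freed a); heap: [0-0 FREE][1-5 ALLOC][6-31 FREE]
Op 4: b = realloc(b, 11) -> b = 1; heap: [0-0 FREE][1-11 ALLOC][12-31 FREE]
Free blocks: [1 20] total_free=21 largest=20 -> 100*(21-20)/21 = 100/21 ≈ 4.762 -> rounds to 5

Answer: 5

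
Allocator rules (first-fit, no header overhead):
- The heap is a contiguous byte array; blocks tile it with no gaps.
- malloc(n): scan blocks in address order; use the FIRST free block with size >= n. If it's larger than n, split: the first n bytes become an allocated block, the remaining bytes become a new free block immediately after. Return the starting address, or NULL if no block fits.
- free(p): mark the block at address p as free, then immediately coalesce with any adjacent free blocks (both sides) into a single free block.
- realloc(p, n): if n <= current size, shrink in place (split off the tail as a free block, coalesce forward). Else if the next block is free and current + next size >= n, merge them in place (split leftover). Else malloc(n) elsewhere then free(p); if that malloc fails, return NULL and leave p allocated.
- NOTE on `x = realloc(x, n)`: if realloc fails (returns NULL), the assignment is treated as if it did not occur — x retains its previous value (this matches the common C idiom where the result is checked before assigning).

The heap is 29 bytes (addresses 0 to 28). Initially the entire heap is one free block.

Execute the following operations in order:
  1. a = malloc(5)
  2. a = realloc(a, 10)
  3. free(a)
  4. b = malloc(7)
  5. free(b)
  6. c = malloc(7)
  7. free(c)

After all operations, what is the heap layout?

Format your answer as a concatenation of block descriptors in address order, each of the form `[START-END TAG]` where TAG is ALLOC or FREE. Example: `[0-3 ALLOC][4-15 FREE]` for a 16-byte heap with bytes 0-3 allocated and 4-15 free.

Op 1: a = malloc(5) -> a = 0; heap: [0-4 ALLOC][5-28 FREE]
Op 2: a = realloc(a, 10) -> a = 0; heap: [0-9 ALLOC][10-28 FREE]
Op 3: free(a) -> (freed a); heap: [0-28 FREE]
Op 4: b = malloc(7) -> b = 0; heap: [0-6 ALLOC][7-28 FREE]
Op 5: free(b) -> (freed b); heap: [0-28 FREE]
Op 6: c = malloc(7) -> c = 0; heap: [0-6 ALLOC][7-28 FREE]
Op 7: free(c) -> (freed c); heap: [0-28 FREE]

Answer: [0-28 FREE]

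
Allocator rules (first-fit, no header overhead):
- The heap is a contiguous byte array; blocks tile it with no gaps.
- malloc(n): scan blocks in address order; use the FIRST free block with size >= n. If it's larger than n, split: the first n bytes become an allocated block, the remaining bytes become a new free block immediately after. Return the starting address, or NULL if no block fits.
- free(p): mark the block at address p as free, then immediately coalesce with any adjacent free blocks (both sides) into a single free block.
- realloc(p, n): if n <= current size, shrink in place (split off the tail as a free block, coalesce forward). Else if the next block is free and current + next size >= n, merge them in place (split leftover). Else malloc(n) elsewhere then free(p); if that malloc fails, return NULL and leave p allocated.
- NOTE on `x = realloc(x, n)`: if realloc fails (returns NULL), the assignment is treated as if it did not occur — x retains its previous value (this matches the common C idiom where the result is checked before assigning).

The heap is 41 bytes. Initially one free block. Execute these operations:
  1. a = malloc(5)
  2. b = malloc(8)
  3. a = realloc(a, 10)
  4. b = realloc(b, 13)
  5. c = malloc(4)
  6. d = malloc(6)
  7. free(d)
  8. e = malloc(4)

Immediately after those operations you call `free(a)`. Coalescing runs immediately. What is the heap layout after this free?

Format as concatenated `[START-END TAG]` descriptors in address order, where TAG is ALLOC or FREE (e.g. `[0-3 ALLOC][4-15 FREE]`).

Op 1: a = malloc(5) -> a = 0; heap: [0-4 ALLOC][5-40 FREE]
Op 2: b = malloc(8) -> b = 5; heap: [0-4 ALLOC][5-12 ALLOC][13-40 FREE]
Op 3: a = realloc(a, 10) -> a = 13; heap: [0-4 FREE][5-12 ALLOC][13-22 ALLOC][23-40 FREE]
Op 4: b = realloc(b, 13) -> b = 23; heap: [0-12 FREE][13-22 ALLOC][23-35 ALLOC][36-40 FREE]
Op 5: c = malloc(4) -> c = 0; heap: [0-3 ALLOC][4-12 FREE][13-22 ALLOC][23-35 ALLOC][36-40 FREE]
Op 6: d = malloc(6) -> d = 4; heap: [0-3 ALLOC][4-9 ALLOC][10-12 FREE][13-22 ALLOC][23-35 ALLOC][36-40 FREE]
Op 7: free(d) -> (freed d); heap: [0-3 ALLOC][4-12 FREE][13-22 ALLOC][23-35 ALLOC][36-40 FREE]
Op 8: e = malloc(4) -> e = 4; heap: [0-3 ALLOC][4-7 ALLOC][8-12 FREE][13-22 ALLOC][23-35 ALLOC][36-40 FREE]
free(a): a = 13 -> block [13-22 ALLOC]; mark free, coalesce with adjacent free neighbors -> [0-3 ALLOC][4-7 ALLOC][8-22 FREE][23-35 ALLOC][36-40 FREE]

Answer: [0-3 ALLOC][4-7 ALLOC][8-22 FREE][23-35 ALLOC][36-40 FREE]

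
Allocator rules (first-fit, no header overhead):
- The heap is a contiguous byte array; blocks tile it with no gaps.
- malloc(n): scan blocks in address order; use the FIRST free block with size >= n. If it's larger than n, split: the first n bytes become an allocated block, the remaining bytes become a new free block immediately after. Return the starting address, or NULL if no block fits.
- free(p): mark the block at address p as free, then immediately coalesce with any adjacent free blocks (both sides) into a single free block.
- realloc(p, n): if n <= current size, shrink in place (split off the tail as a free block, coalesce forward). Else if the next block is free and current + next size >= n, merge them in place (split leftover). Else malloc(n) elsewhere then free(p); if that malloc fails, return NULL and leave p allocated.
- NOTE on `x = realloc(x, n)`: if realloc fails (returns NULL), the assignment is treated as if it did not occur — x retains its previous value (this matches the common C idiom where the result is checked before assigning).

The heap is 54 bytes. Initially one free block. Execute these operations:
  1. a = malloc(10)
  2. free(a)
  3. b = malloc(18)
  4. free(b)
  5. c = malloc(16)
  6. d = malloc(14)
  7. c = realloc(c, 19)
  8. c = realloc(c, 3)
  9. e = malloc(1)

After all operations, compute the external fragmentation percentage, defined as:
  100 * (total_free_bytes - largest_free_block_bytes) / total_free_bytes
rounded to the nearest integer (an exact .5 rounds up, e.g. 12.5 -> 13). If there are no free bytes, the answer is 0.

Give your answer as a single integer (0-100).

Op 1: a = malloc(10) -> a = 0; heap: [0-9 ALLOC][10-53 FREE]
Op 2: free(a) -> (freed a); heap: [0-53 FREE]
Op 3: b = malloc(18) -> b = 0; heap: [0-17 ALLOC][18-53 FREE]
Op 4: free(b) -> (freed b); heap: [0-53 FREE]
Op 5: c = malloc(16) -> c = 0; heap: [0-15 ALLOC][16-53 FREE]
Op 6: d = malloc(14) -> d = 16; heap: [0-15 ALLOC][16-29 ALLOC][30-53 FREE]
Op 7: c = realloc(c, 19) -> c = 30; heap: [0-15 FREE][16-29 ALLOC][30-48 ALLOC][49-53 FREE]
Op 8: c = realloc(c, 3) -> c = 30; heap: [0-15 FREE][16-29 ALLOC][30-32 ALLOC][33-53 FREE]
Op 9: e = malloc(1) -> e = 0; heap: [0-0 ALLOC][1-15 FREE][16-29 ALLOC][30-32 ALLOC][33-53 FREE]
Free blocks: [15 21] total_free=36 largest=21 -> 100*(36-21)/36 = 1500/36 ≈ 41.667 -> rounds to 42

Answer: 42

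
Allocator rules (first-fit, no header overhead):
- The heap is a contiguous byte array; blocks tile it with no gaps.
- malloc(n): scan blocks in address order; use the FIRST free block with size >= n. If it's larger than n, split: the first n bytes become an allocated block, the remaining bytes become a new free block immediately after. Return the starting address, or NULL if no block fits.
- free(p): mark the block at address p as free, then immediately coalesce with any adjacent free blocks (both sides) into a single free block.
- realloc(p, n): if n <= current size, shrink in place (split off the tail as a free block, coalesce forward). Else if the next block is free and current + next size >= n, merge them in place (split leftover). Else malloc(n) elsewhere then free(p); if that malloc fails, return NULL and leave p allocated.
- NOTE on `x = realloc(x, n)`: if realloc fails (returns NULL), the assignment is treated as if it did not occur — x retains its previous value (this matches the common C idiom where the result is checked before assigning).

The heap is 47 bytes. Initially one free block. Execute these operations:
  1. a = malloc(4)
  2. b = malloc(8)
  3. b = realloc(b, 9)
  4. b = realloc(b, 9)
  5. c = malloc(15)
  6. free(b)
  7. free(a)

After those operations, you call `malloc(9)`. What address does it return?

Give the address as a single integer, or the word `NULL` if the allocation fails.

Answer: 0

Derivation:
Op 1: a = malloc(4) -> a = 0; heap: [0-3 ALLOC][4-46 FREE]
Op 2: b = malloc(8) -> b = 4; heap: [0-3 ALLOC][4-11 ALLOC][12-46 FREE]
Op 3: b = realloc(b, 9) -> b = 4; heap: [0-3 ALLOC][4-12 ALLOC][13-46 FREE]
Op 4: b = realloc(b, 9) -> b = 4; heap: [0-3 ALLOC][4-12 ALLOC][13-46 FREE]
Op 5: c = malloc(15) -> c = 13; heap: [0-3 ALLOC][4-12 ALLOC][13-27 ALLOC][28-46 FREE]
Op 6: free(b) -> (freed b); heap: [0-3 ALLOC][4-12 FREE][13-27 ALLOC][28-46 FREE]
Op 7: free(a) -> (freed a); heap: [0-12 FREE][13-27 ALLOC][28-46 FREE]
malloc(9): first-fit scan over [0-12 FREE][13-27 ALLOC][28-46 FREE] -> 0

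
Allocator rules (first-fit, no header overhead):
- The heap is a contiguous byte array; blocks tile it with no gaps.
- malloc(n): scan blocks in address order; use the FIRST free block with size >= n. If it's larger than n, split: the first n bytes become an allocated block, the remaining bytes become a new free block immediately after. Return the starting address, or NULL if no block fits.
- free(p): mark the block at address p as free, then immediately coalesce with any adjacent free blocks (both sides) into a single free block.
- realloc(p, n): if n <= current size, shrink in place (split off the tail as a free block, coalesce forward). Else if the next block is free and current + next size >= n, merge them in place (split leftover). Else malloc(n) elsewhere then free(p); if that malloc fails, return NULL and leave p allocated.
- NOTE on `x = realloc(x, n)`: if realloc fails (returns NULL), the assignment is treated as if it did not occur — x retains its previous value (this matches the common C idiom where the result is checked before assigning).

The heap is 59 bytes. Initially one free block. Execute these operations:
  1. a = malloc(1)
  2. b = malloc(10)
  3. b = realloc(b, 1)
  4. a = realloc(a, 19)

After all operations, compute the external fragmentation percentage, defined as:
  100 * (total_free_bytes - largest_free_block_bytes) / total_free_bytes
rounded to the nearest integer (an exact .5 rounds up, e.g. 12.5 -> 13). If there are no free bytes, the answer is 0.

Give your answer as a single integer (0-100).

Answer: 3

Derivation:
Op 1: a = malloc(1) -> a = 0; heap: [0-0 ALLOC][1-58 FREE]
Op 2: b = malloc(10) -> b = 1; heap: [0-0 ALLOC][1-10 ALLOC][11-58 FREE]
Op 3: b = realloc(b, 1) -> b = 1; heap: [0-0 ALLOC][1-1 ALLOC][2-58 FREE]
Op 4: a = realloc(a, 19) -> a = 2; heap: [0-0 FREE][1-1 ALLOC][2-20 ALLOC][21-58 FREE]
Free blocks: [1 38] total_free=39 largest=38 -> 100*(39-38)/39 = 100/39 ≈ 2.564 -> rounds to 3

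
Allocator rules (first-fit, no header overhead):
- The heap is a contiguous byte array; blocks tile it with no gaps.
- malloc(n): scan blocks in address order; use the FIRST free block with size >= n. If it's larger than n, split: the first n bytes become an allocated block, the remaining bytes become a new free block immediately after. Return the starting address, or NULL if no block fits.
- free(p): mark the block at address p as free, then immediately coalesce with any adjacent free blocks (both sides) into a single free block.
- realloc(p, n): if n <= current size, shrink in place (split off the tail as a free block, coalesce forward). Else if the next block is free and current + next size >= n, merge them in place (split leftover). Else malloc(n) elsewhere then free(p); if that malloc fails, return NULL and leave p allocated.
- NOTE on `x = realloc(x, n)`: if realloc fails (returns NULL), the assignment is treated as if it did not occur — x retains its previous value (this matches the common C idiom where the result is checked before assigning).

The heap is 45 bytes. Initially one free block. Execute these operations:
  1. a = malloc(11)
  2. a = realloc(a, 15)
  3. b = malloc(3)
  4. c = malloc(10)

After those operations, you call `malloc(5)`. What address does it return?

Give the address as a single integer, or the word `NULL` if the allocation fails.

Answer: 28

Derivation:
Op 1: a = malloc(11) -> a = 0; heap: [0-10 ALLOC][11-44 FREE]
Op 2: a = realloc(a, 15) -> a = 0; heap: [0-14 ALLOC][15-44 FREE]
Op 3: b = malloc(3) -> b = 15; heap: [0-14 ALLOC][15-17 ALLOC][18-44 FREE]
Op 4: c = malloc(10) -> c = 18; heap: [0-14 ALLOC][15-17 ALLOC][18-27 ALLOC][28-44 FREE]
malloc(5): first-fit scan over [0-14 ALLOC][15-17 ALLOC][18-27 ALLOC][28-44 FREE] -> 28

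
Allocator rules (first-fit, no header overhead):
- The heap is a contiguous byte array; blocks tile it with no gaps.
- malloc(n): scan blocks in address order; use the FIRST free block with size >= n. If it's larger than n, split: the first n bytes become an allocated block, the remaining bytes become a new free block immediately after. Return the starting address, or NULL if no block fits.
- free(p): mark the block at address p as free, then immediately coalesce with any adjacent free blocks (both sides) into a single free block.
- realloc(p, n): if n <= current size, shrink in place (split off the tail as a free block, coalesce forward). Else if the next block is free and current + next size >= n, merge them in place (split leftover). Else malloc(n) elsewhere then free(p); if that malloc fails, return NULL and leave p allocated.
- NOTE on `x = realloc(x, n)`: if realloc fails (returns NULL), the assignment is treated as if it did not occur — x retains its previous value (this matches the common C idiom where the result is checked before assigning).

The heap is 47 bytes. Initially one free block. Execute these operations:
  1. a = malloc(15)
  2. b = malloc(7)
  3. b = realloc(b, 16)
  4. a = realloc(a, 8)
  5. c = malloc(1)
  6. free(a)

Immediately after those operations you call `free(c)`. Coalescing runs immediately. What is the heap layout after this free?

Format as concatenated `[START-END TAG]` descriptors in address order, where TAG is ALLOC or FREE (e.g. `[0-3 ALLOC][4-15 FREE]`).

Answer: [0-14 FREE][15-30 ALLOC][31-46 FREE]

Derivation:
Op 1: a = malloc(15) -> a = 0; heap: [0-14 ALLOC][15-46 FREE]
Op 2: b = malloc(7) -> b = 15; heap: [0-14 ALLOC][15-21 ALLOC][22-46 FREE]
Op 3: b = realloc(b, 16) -> b = 15; heap: [0-14 ALLOC][15-30 ALLOC][31-46 FREE]
Op 4: a = realloc(a, 8) -> a = 0; heap: [0-7 ALLOC][8-14 FREE][15-30 ALLOC][31-46 FREE]
Op 5: c = malloc(1) -> c = 8; heap: [0-7 ALLOC][8-8 ALLOC][9-14 FREE][15-30 ALLOC][31-46 FREE]
Op 6: free(a) -> (freed a); heap: [0-7 FREE][8-8 ALLOC][9-14 FREE][15-30 ALLOC][31-46 FREE]
free(c): c = 8 -> block [8-8 ALLOC]; mark free, coalesce with adjacent free neighbors -> [0-14 FREE][15-30 ALLOC][31-46 FREE]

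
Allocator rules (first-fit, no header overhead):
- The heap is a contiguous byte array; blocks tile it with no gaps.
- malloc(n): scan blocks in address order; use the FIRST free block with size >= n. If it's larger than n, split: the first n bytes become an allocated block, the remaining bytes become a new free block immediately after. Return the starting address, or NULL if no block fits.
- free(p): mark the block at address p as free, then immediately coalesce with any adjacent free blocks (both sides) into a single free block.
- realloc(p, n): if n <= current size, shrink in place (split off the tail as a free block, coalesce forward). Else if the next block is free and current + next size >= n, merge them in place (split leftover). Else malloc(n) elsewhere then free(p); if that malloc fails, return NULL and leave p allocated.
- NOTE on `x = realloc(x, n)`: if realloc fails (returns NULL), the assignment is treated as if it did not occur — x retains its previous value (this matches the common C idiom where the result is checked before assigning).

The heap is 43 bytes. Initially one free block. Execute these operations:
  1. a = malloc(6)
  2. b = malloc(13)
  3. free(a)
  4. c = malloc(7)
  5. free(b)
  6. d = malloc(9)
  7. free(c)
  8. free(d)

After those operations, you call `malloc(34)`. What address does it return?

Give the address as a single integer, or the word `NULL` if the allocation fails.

Op 1: a = malloc(6) -> a = 0; heap: [0-5 ALLOC][6-42 FREE]
Op 2: b = malloc(13) -> b = 6; heap: [0-5 ALLOC][6-18 ALLOC][19-42 FREE]
Op 3: free(a) -> (freed a); heap: [0-5 FREE][6-18 ALLOC][19-42 FREE]
Op 4: c = malloc(7) -> c = 19; heap: [0-5 FREE][6-18 ALLOC][19-25 ALLOC][26-42 FREE]
Op 5: free(b) -> (freed b); heap: [0-18 FREE][19-25 ALLOC][26-42 FREE]
Op 6: d = malloc(9) -> d = 0; heap: [0-8 ALLOC][9-18 FREE][19-25 ALLOC][26-42 FREE]
Op 7: free(c) -> (freed c); heap: [0-8 ALLOC][9-42 FREE]
Op 8: free(d) -> (freed d); heap: [0-42 FREE]
malloc(34): first-fit scan over [0-42 FREE] -> 0

Answer: 0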